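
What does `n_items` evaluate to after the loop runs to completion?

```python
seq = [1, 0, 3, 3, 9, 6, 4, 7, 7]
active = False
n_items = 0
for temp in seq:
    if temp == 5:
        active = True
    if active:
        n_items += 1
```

Let's trace through this code step by step.

Initialize: seq = [1, 0, 3, 3, 9, 6, 4, 7, 7]
Initialize: active = False
Initialize: n_items = 0
Entering loop: for temp in seq:
After iteration 1: temp = 1, n_items = 0
After iteration 2: temp = 0, n_items = 0
After iteration 3: temp = 3, n_items = 0
After iteration 4: temp = 3, n_items = 0
After iteration 5: temp = 9, n_items = 0
After iteration 6: temp = 6, n_items = 0
After iteration 7: temp = 4, n_items = 0
After iteration 8: temp = 7, n_items = 0
After iteration 9: temp = 7, n_items = 0
Loop ends.

Final answer: 0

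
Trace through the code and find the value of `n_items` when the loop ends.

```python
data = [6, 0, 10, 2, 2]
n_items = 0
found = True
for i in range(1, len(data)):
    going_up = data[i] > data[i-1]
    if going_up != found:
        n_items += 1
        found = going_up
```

Let's trace through this code step by step.

Initialize: data = [6, 0, 10, 2, 2]
Initialize: n_items = 0
Initialize: found = True
Entering loop: for i in range(1, len(data)):
After iteration 1: i = 1, n_items = 1, found = False, going_up = False
After iteration 2: i = 2, n_items = 2, found = True, going_up = True
After iteration 3: i = 3, n_items = 3, found = False, going_up = False
After iteration 4: i = 4, n_items = 3, found = False, going_up = False
Loop ends.

Final answer: 3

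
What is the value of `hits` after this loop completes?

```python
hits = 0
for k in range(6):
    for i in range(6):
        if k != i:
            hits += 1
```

Let's trace through this code step by step.

Initialize: hits = 0
Entering loop: for k in range(6):
After iteration 1: k = 0, hits = 5
After iteration 2: k = 1, hits = 10
After iteration 3: k = 2, hits = 15
After iteration 4: k = 3, hits = 20
After iteration 5: k = 4, hits = 25
After iteration 6: k = 5, hits = 30
Loop ends.

Final answer: 30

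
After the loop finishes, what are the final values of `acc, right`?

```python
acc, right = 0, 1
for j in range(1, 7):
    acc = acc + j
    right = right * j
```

Let's trace through this code step by step.

Initialize: acc = 0
Initialize: right = 1
Entering loop: for j in range(1, 7):
After iteration 1: j = 1, acc = 1, right = 1
After iteration 2: j = 2, acc = 3, right = 2
After iteration 3: j = 3, acc = 6, right = 6
After iteration 4: j = 4, acc = 10, right = 24
After iteration 5: j = 5, acc = 15, right = 120
After iteration 6: j = 6, acc = 21, right = 720
Loop ends.

Final answer: 21, 720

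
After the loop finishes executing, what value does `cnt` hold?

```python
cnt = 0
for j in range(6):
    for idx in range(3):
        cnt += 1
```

Let's trace through this code step by step.

Initialize: cnt = 0
Entering loop: for j in range(6):
After iteration 1: j = 0, cnt = 3
After iteration 2: j = 1, cnt = 6
After iteration 3: j = 2, cnt = 9
After iteration 4: j = 3, cnt = 12
After iteration 5: j = 4, cnt = 15
After iteration 6: j = 5, cnt = 18
Loop ends.

Final answer: 18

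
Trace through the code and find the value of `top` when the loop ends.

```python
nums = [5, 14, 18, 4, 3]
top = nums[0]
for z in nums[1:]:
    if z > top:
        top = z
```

Let's trace through this code step by step.

Initialize: nums = [5, 14, 18, 4, 3]
Initialize: top = 5
Entering loop: for z in nums[1:]:
After iteration 1: z = 14, top = 14
After iteration 2: z = 18, top = 18
After iteration 3: z = 4, top = 18
After iteration 4: z = 3, top = 18
Loop ends.

Final answer: 18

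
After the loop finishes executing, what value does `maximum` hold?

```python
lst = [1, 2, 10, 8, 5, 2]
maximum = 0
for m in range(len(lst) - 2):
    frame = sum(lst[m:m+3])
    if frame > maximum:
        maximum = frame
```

Let's trace through this code step by step.

Initialize: lst = [1, 2, 10, 8, 5, 2]
Initialize: maximum = 0
Entering loop: for m in range(len(lst) - 2):
After iteration 1: m = 0, maximum = 13, frame = 13
After iteration 2: m = 1, maximum = 20, frame = 20
After iteration 3: m = 2, maximum = 23, frame = 23
After iteration 4: m = 3, maximum = 23, frame = 15
Loop ends.

Final answer: 23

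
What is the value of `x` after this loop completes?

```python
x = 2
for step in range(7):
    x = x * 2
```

Let's trace through this code step by step.

Initialize: x = 2
Entering loop: for step in range(7):
After iteration 1: step = 0, x = 4
After iteration 2: step = 1, x = 8
After iteration 3: step = 2, x = 16
After iteration 4: step = 3, x = 32
After iteration 5: step = 4, x = 64
After iteration 6: step = 5, x = 128
After iteration 7: step = 6, x = 256
Loop ends.

Final answer: 256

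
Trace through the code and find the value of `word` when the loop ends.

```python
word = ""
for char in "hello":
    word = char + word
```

Let's trace through this code step by step.

Initialize: word = ''
Entering loop: for char in "hello":
After iteration 1: char = 'h', word = 'h'
After iteration 2: char = 'e', word = 'eh'
After iteration 3: char = 'l', word = 'leh'
After iteration 4: char = 'l', word = 'lleh'
After iteration 5: char = 'o', word = 'olleh'
Loop ends.

Final answer: 'olleh'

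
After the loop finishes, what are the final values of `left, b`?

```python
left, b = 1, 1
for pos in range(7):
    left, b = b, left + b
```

Let's trace through this code step by step.

Initialize: left = 1
Initialize: b = 1
Entering loop: for pos in range(7):
After iteration 1: pos = 0, left = 1, b = 2
After iteration 2: pos = 1, left = 2, b = 3
After iteration 3: pos = 2, left = 3, b = 5
After iteration 4: pos = 3, left = 5, b = 8
After iteration 5: pos = 4, left = 8, b = 13
After iteration 6: pos = 5, left = 13, b = 21
After iteration 7: pos = 6, left = 21, b = 34
Loop ends.

Final answer: 21, 34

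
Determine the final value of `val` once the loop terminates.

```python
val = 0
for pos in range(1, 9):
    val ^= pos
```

Let's trace through this code step by step.

Initialize: val = 0
Entering loop: for pos in range(1, 9):
After iteration 1: pos = 1, val = 1
After iteration 2: pos = 2, val = 3
After iteration 3: pos = 3, val = 0
After iteration 4: pos = 4, val = 4
After iteration 5: pos = 5, val = 1
After iteration 6: pos = 6, val = 7
After iteration 7: pos = 7, val = 0
After iteration 8: pos = 8, val = 8
Loop ends.

Final answer: 8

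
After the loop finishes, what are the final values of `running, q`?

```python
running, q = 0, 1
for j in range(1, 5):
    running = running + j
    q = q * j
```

Let's trace through this code step by step.

Initialize: running = 0
Initialize: q = 1
Entering loop: for j in range(1, 5):
After iteration 1: j = 1, running = 1, q = 1
After iteration 2: j = 2, running = 3, q = 2
After iteration 3: j = 3, running = 6, q = 6
After iteration 4: j = 4, running = 10, q = 24
Loop ends.

Final answer: 10, 24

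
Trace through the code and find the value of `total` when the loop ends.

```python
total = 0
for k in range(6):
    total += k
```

Let's trace through this code step by step.

Initialize: total = 0
Entering loop: for k in range(6):
After iteration 1: k = 0, total = 0
After iteration 2: k = 1, total = 1
After iteration 3: k = 2, total = 3
After iteration 4: k = 3, total = 6
After iteration 5: k = 4, total = 10
After iteration 6: k = 5, total = 15
Loop ends.

Final answer: 15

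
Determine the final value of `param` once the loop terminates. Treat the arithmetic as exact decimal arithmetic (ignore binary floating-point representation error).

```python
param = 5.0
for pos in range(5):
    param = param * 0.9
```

Let's trace through this code step by step.

Initialize: param = 5.0
Entering loop: for pos in range(5):
After iteration 1: pos = 0, param = 4.5
After iteration 2: pos = 1, param = 4.05
After iteration 3: pos = 2, param = 3.645
After iteration 4: pos = 3, param = 3.2805
After iteration 5: pos = 4, param = 2.95245
Loop ends.

Final answer: 2.95245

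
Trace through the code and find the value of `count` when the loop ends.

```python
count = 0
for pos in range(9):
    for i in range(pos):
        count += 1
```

Let's trace through this code step by step.

Initialize: count = 0
Entering loop: for pos in range(9):
After iteration 1: pos = 0, count = 0
After iteration 2: pos = 1, count = 1, i = 0
After iteration 3: pos = 2, count = 3, i = 1
After iteration 4: pos = 3, count = 6, i = 2
After iteration 5: pos = 4, count = 10, i = 3
After iteration 6: pos = 5, count = 15, i = 4
After iteration 7: pos = 6, count = 21, i = 5
After iteration 8: pos = 7, count = 28, i = 6
After iteration 9: pos = 8, count = 36, i = 7
Loop ends.

Final answer: 36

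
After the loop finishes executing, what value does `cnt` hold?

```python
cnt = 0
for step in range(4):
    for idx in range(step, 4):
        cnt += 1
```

Let's trace through this code step by step.

Initialize: cnt = 0
Entering loop: for step in range(4):
After iteration 1: step = 0, cnt = 4
After iteration 2: step = 1, cnt = 7
After iteration 3: step = 2, cnt = 9
After iteration 4: step = 3, cnt = 10
Loop ends.

Final answer: 10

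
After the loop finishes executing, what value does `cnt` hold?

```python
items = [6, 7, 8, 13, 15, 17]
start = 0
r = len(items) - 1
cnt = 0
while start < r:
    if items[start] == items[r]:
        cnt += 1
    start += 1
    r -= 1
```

Let's trace through this code step by step.

Initialize: items = [6, 7, 8, 13, 15, 17]
Initialize: start = 0
Initialize: r = 5
Initialize: cnt = 0
Entering loop: while start < r:
After iteration 1: start = 1, r = 4, cnt = 0
After iteration 2: start = 2, r = 3, cnt = 0
After iteration 3: start = 3, r = 2, cnt = 0
Loop ends.

Final answer: 0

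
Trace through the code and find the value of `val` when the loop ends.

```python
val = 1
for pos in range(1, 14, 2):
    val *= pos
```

Let's trace through this code step by step.

Initialize: val = 1
Entering loop: for pos in range(1, 14, 2):
After iteration 1: pos = 1, val = 1
After iteration 2: pos = 3, val = 3
After iteration 3: pos = 5, val = 15
After iteration 4: pos = 7, val = 105
After iteration 5: pos = 9, val = 945
After iteration 6: pos = 11, val = 10395
After iteration 7: pos = 13, val = 135135
Loop ends.

Final answer: 135135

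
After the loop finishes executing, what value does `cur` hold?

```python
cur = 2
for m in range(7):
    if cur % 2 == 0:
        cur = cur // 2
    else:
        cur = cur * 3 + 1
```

Let's trace through this code step by step.

Initialize: cur = 2
Entering loop: for m in range(7):
After iteration 1: m = 0, cur = 1
After iteration 2: m = 1, cur = 4
After iteration 3: m = 2, cur = 2
After iteration 4: m = 3, cur = 1
After iteration 5: m = 4, cur = 4
After iteration 6: m = 5, cur = 2
After iteration 7: m = 6, cur = 1
Loop ends.

Final answer: 1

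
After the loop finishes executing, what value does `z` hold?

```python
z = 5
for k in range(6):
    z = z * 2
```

Let's trace through this code step by step.

Initialize: z = 5
Entering loop: for k in range(6):
After iteration 1: k = 0, z = 10
After iteration 2: k = 1, z = 20
After iteration 3: k = 2, z = 40
After iteration 4: k = 3, z = 80
After iteration 5: k = 4, z = 160
After iteration 6: k = 5, z = 320
Loop ends.

Final answer: 320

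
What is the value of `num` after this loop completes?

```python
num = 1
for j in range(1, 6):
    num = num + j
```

Let's trace through this code step by step.

Initialize: num = 1
Entering loop: for j in range(1, 6):
After iteration 1: j = 1, num = 2
After iteration 2: j = 2, num = 4
After iteration 3: j = 3, num = 7
After iteration 4: j = 4, num = 11
After iteration 5: j = 5, num = 16
Loop ends.

Final answer: 16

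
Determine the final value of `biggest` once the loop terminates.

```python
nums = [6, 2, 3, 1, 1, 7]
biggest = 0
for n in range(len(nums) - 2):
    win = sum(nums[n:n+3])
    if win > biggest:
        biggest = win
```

Let's trace through this code step by step.

Initialize: nums = [6, 2, 3, 1, 1, 7]
Initialize: biggest = 0
Entering loop: for n in range(len(nums) - 2):
After iteration 1: n = 0, biggest = 11, win = 11
After iteration 2: n = 1, biggest = 11, win = 6
After iteration 3: n = 2, biggest = 11, win = 5
After iteration 4: n = 3, biggest = 11, win = 9
Loop ends.

Final answer: 11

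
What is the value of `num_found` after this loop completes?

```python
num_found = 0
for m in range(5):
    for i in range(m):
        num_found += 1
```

Let's trace through this code step by step.

Initialize: num_found = 0
Entering loop: for m in range(5):
After iteration 1: m = 0, num_found = 0
After iteration 2: m = 1, num_found = 1, i = 0
After iteration 3: m = 2, num_found = 3, i = 1
After iteration 4: m = 3, num_found = 6, i = 2
After iteration 5: m = 4, num_found = 10, i = 3
Loop ends.

Final answer: 10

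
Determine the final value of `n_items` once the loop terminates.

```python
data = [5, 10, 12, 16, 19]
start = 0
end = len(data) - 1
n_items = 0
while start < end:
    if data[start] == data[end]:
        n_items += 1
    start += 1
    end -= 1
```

Let's trace through this code step by step.

Initialize: data = [5, 10, 12, 16, 19]
Initialize: start = 0
Initialize: end = 4
Initialize: n_items = 0
Entering loop: while start < end:
After iteration 1: start = 1, end = 3, n_items = 0
After iteration 2: start = 2, end = 2, n_items = 0
Loop ends.

Final answer: 0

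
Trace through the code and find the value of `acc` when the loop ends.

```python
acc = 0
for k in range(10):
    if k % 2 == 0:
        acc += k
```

Let's trace through this code step by step.

Initialize: acc = 0
Entering loop: for k in range(10):
After iteration 1: k = 0, acc = 0
After iteration 2: k = 1, acc = 0
After iteration 3: k = 2, acc = 2
After iteration 4: k = 3, acc = 2
After iteration 5: k = 4, acc = 6
After iteration 6: k = 5, acc = 6
After iteration 7: k = 6, acc = 12
After iteration 8: k = 7, acc = 12
After iteration 9: k = 8, acc = 20
After iteration 10: k = 9, acc = 20
Loop ends.

Final answer: 20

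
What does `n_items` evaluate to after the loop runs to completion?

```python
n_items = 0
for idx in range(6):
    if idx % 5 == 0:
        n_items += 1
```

Let's trace through this code step by step.

Initialize: n_items = 0
Entering loop: for idx in range(6):
After iteration 1: idx = 0, n_items = 1
After iteration 2: idx = 1, n_items = 1
After iteration 3: idx = 2, n_items = 1
After iteration 4: idx = 3, n_items = 1
After iteration 5: idx = 4, n_items = 1
After iteration 6: idx = 5, n_items = 2
Loop ends.

Final answer: 2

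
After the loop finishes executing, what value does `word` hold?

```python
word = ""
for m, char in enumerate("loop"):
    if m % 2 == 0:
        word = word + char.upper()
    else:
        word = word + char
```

Let's trace through this code step by step.

Initialize: word = ''
Entering loop: for m, char in enumerate("loop"):
After iteration 1: m = 0, char = 'l', word = 'L'
After iteration 2: m = 1, char = 'o', word = 'Lo'
After iteration 3: m = 2, char = 'o', word = 'LoO'
After iteration 4: m = 3, char = 'p', word = 'LoOp'
Loop ends.

Final answer: 'LoOp'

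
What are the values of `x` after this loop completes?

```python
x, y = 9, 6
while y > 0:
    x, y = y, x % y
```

Let's trace through this code step by step.

Initialize: x = 9
Initialize: y = 6
Entering loop: while y > 0:
After iteration 1: x = 6, y = 3
After iteration 2: x = 3, y = 0
Loop ends.

Final answer: 3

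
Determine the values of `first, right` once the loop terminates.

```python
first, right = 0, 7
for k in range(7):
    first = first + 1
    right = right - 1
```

Let's trace through this code step by step.

Initialize: first = 0
Initialize: right = 7
Entering loop: for k in range(7):
After iteration 1: k = 0, first = 1, right = 6
After iteration 2: k = 1, first = 2, right = 5
After iteration 3: k = 2, first = 3, right = 4
After iteration 4: k = 3, first = 4, right = 3
After iteration 5: k = 4, first = 5, right = 2
After iteration 6: k = 5, first = 6, right = 1
After iteration 7: k = 6, first = 7, right = 0
Loop ends.

Final answer: 7, 0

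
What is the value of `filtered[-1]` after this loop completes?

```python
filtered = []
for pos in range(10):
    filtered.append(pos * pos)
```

Let's trace through this code step by step.

Initialize: filtered = []
Entering loop: for pos in range(10):
After iteration 1: pos = 0, filtered = [0]
After iteration 2: pos = 1, filtered = [0, 1]
After iteration 3: pos = 2, filtered = [0, 1, 4]
After iteration 4: pos = 3, filtered = [0, 1, 4, 9]
After iteration 5: pos = 4, filtered = [0, 1, 4, 9, 16]
After iteration 6: pos = 5, filtered = [0, 1, 4, 9, 16, 25]
After iteration 7: pos = 6, filtered = [0, 1, 4, 9, 16, 25, 36]
After iteration 8: pos = 7, filtered = [0, 1, 4, 9, 16, 25, 36, 49]
After iteration 9: pos = 8, filtered = [0, 1, 4, 9, 16, 25, 36, 49, 64]
After iteration 10: pos = 9, filtered = [0, 1, 4, 9, 16, 25, 36, 49, 64, 81]
Loop ends.
filtered[-1] = 81

Final answer: 81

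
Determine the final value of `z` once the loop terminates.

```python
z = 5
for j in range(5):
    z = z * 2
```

Let's trace through this code step by step.

Initialize: z = 5
Entering loop: for j in range(5):
After iteration 1: j = 0, z = 10
After iteration 2: j = 1, z = 20
After iteration 3: j = 2, z = 40
After iteration 4: j = 3, z = 80
After iteration 5: j = 4, z = 160
Loop ends.

Final answer: 160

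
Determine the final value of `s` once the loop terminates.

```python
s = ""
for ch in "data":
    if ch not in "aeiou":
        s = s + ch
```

Let's trace through this code step by step.

Initialize: s = ''
Entering loop: for ch in "data":
After iteration 1: ch = 'd', s = 'd'
After iteration 2: ch = 'a', s = 'd'
After iteration 3: ch = 't', s = 'dt'
After iteration 4: ch = 'a', s = 'dt'
Loop ends.

Final answer: 'dt'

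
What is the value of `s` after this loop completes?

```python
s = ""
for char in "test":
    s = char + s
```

Let's trace through this code step by step.

Initialize: s = ''
Entering loop: for char in "test":
After iteration 1: char = 't', s = 't'
After iteration 2: char = 'e', s = 'et'
After iteration 3: char = 's', s = 'set'
After iteration 4: char = 't', s = 'tset'
Loop ends.

Final answer: 'tset'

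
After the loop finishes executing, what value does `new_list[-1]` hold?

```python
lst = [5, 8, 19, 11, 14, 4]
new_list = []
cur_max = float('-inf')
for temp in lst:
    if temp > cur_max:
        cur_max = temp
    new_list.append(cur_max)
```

Let's trace through this code step by step.

Initialize: lst = [5, 8, 19, 11, 14, 4]
Initialize: new_list = []
Initialize: cur_max = -inf
Entering loop: for temp in lst:
After iteration 1: temp = 5, new_list = [5], cur_max = 5
After iteration 2: temp = 8, new_list = [5, 8], cur_max = 8
After iteration 3: temp = 19, new_list = [5, 8, 19], cur_max = 19
After iteration 4: temp = 11, new_list = [5, 8, 19, 19], cur_max = 19
After iteration 5: temp = 14, new_list = [5, 8, 19, 19, 19], cur_max = 19
After iteration 6: temp = 4, new_list = [5, 8, 19, 19, 19, 19], cur_max = 19
Loop ends.
new_list[-1] = 19

Final answer: 19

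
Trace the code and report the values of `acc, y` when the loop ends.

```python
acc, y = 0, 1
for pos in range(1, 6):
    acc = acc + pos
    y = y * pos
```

Let's trace through this code step by step.

Initialize: acc = 0
Initialize: y = 1
Entering loop: for pos in range(1, 6):
After iteration 1: pos = 1, acc = 1, y = 1
After iteration 2: pos = 2, acc = 3, y = 2
After iteration 3: pos = 3, acc = 6, y = 6
After iteration 4: pos = 4, acc = 10, y = 24
After iteration 5: pos = 5, acc = 15, y = 120
Loop ends.

Final answer: 15, 120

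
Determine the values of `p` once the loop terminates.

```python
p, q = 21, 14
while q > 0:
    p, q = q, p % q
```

Let's trace through this code step by step.

Initialize: p = 21
Initialize: q = 14
Entering loop: while q > 0:
After iteration 1: p = 14, q = 7
After iteration 2: p = 7, q = 0
Loop ends.

Final answer: 7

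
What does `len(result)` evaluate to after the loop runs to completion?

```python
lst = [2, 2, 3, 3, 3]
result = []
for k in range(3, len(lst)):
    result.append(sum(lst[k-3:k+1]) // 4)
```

Let's trace through this code step by step.

Initialize: lst = [2, 2, 3, 3, 3]
Initialize: result = []
Entering loop: for k in range(3, len(lst)):
After iteration 1: k = 3, result = [2]
After iteration 2: k = 4, result = [2, 2]
Loop ends.
len(result) = 2

Final answer: 2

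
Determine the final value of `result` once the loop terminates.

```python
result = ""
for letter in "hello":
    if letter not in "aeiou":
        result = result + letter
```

Let's trace through this code step by step.

Initialize: result = ''
Entering loop: for letter in "hello":
After iteration 1: letter = 'h', result = 'h'
After iteration 2: letter = 'e', result = 'h'
After iteration 3: letter = 'l', result = 'hl'
After iteration 4: letter = 'l', result = 'hll'
After iteration 5: letter = 'o', result = 'hll'
Loop ends.

Final answer: 'hll'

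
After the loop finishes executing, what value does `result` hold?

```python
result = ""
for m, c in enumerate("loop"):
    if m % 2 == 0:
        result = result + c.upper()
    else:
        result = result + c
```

Let's trace through this code step by step.

Initialize: result = ''
Entering loop: for m, c in enumerate("loop"):
After iteration 1: m = 0, c = 'l', result = 'L'
After iteration 2: m = 1, c = 'o', result = 'Lo'
After iteration 3: m = 2, c = 'o', result = 'LoO'
After iteration 4: m = 3, c = 'p', result = 'LoOp'
Loop ends.

Final answer: 'LoOp'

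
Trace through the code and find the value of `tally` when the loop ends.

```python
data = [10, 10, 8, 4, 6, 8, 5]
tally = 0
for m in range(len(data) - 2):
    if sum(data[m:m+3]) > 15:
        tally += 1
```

Let's trace through this code step by step.

Initialize: data = [10, 10, 8, 4, 6, 8, 5]
Initialize: tally = 0
Entering loop: for m in range(len(data) - 2):
After iteration 1: m = 0, tally = 1
After iteration 2: m = 1, tally = 2
After iteration 3: m = 2, tally = 3
After iteration 4: m = 3, tally = 4
After iteration 5: m = 4, tally = 5
Loop ends.

Final answer: 5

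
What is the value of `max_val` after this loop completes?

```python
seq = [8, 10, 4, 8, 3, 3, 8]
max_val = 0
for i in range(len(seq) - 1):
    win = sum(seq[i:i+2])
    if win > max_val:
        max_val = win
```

Let's trace through this code step by step.

Initialize: seq = [8, 10, 4, 8, 3, 3, 8]
Initialize: max_val = 0
Entering loop: for i in range(len(seq) - 1):
After iteration 1: i = 0, max_val = 18, win = 18
After iteration 2: i = 1, max_val = 18, win = 14
After iteration 3: i = 2, max_val = 18, win = 12
After iteration 4: i = 3, max_val = 18, win = 11
After iteration 5: i = 4, max_val = 18, win = 6
After iteration 6: i = 5, max_val = 18, win = 11
Loop ends.

Final answer: 18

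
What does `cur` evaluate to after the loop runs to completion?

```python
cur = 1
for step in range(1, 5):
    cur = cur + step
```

Let's trace through this code step by step.

Initialize: cur = 1
Entering loop: for step in range(1, 5):
After iteration 1: step = 1, cur = 2
After iteration 2: step = 2, cur = 4
After iteration 3: step = 3, cur = 7
After iteration 4: step = 4, cur = 11
Loop ends.

Final answer: 11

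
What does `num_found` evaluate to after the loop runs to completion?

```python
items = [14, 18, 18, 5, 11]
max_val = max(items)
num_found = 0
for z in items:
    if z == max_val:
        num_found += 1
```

Let's trace through this code step by step.

Initialize: items = [14, 18, 18, 5, 11]
Initialize: max_val = 18
Initialize: num_found = 0
Entering loop: for z in items:
After iteration 1: z = 14, num_found = 0
After iteration 2: z = 18, num_found = 1
After iteration 3: z = 18, num_found = 2
After iteration 4: z = 5, num_found = 2
After iteration 5: z = 11, num_found = 2
Loop ends.

Final answer: 2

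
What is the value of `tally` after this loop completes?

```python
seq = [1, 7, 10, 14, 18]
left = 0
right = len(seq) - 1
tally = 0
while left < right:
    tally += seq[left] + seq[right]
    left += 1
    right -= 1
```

Let's trace through this code step by step.

Initialize: seq = [1, 7, 10, 14, 18]
Initialize: left = 0
Initialize: right = 4
Initialize: tally = 0
Entering loop: while left < right:
After iteration 1: left = 1, right = 3, tally = 19
After iteration 2: left = 2, right = 2, tally = 40
Loop ends.

Final answer: 40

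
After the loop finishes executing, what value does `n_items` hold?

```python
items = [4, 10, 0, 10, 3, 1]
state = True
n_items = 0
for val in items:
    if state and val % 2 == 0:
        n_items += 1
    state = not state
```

Let's trace through this code step by step.

Initialize: items = [4, 10, 0, 10, 3, 1]
Initialize: state = True
Initialize: n_items = 0
Entering loop: for val in items:
After iteration 1: val = 4, state = False, n_items = 1
After iteration 2: val = 10, state = True, n_items = 1
After iteration 3: val = 0, state = False, n_items = 2
After iteration 4: val = 10, state = True, n_items = 2
After iteration 5: val = 3, state = False, n_items = 2
After iteration 6: val = 1, state = True, n_items = 2
Loop ends.

Final answer: 2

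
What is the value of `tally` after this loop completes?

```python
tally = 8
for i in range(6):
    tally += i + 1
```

Let's trace through this code step by step.

Initialize: tally = 8
Entering loop: for i in range(6):
After iteration 1: i = 0, tally = 9
After iteration 2: i = 1, tally = 11
After iteration 3: i = 2, tally = 14
After iteration 4: i = 3, tally = 18
After iteration 5: i = 4, tally = 23
After iteration 6: i = 5, tally = 29
Loop ends.

Final answer: 29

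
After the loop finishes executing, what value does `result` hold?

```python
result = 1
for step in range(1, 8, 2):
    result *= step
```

Let's trace through this code step by step.

Initialize: result = 1
Entering loop: for step in range(1, 8, 2):
After iteration 1: step = 1, result = 1
After iteration 2: step = 3, result = 3
After iteration 3: step = 5, result = 15
After iteration 4: step = 7, result = 105
Loop ends.

Final answer: 105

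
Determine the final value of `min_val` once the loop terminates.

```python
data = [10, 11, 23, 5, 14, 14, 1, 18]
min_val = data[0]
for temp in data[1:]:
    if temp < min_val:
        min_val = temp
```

Let's trace through this code step by step.

Initialize: data = [10, 11, 23, 5, 14, 14, 1, 18]
Initialize: min_val = 10
Entering loop: for temp in data[1:]:
After iteration 1: temp = 11, min_val = 10
After iteration 2: temp = 23, min_val = 10
After iteration 3: temp = 5, min_val = 5
After iteration 4: temp = 14, min_val = 5
After iteration 5: temp = 14, min_val = 5
After iteration 6: temp = 1, min_val = 1
After iteration 7: temp = 18, min_val = 1
Loop ends.

Final answer: 1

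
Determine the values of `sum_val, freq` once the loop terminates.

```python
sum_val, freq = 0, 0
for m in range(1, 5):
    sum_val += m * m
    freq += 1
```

Let's trace through this code step by step.

Initialize: sum_val = 0
Initialize: freq = 0
Entering loop: for m in range(1, 5):
After iteration 1: m = 1, sum_val = 1, freq = 1
After iteration 2: m = 2, sum_val = 5, freq = 2
After iteration 3: m = 3, sum_val = 14, freq = 3
After iteration 4: m = 4, sum_val = 30, freq = 4
Loop ends.

Final answer: 30, 4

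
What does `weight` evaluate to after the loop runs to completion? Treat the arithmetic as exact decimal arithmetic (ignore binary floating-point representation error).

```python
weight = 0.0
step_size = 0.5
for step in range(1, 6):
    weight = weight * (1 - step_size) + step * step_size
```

Let's trace through this code step by step.

Initialize: weight = 0.0
Initialize: step_size = 0.5
Entering loop: for step in range(1, 6):
After iteration 1: step = 1, weight = 0.5
After iteration 2: step = 2, weight = 1.25
After iteration 3: step = 3, weight = 2.125
After iteration 4: step = 4, weight = 3.0625
After iteration 5: step = 5, weight = 4.03125
Loop ends.

Final answer: 4.03125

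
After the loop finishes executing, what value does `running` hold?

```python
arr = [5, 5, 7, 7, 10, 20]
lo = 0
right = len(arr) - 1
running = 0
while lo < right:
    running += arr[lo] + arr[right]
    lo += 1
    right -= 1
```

Let's trace through this code step by step.

Initialize: arr = [5, 5, 7, 7, 10, 20]
Initialize: lo = 0
Initialize: right = 5
Initialize: running = 0
Entering loop: while lo < right:
After iteration 1: lo = 1, right = 4, running = 25
After iteration 2: lo = 2, right = 3, running = 40
After iteration 3: lo = 3, right = 2, running = 54
Loop ends.

Final answer: 54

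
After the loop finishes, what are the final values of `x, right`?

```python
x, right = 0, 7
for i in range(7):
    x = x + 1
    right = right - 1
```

Let's trace through this code step by step.

Initialize: x = 0
Initialize: right = 7
Entering loop: for i in range(7):
After iteration 1: i = 0, x = 1, right = 6
After iteration 2: i = 1, x = 2, right = 5
After iteration 3: i = 2, x = 3, right = 4
After iteration 4: i = 3, x = 4, right = 3
After iteration 5: i = 4, x = 5, right = 2
After iteration 6: i = 5, x = 6, right = 1
After iteration 7: i = 6, x = 7, right = 0
Loop ends.

Final answer: 7, 0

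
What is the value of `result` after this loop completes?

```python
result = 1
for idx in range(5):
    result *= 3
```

Let's trace through this code step by step.

Initialize: result = 1
Entering loop: for idx in range(5):
After iteration 1: idx = 0, result = 3
After iteration 2: idx = 1, result = 9
After iteration 3: idx = 2, result = 27
After iteration 4: idx = 3, result = 81
After iteration 5: idx = 4, result = 243
Loop ends.

Final answer: 243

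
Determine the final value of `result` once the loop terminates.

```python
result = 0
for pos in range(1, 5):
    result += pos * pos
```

Let's trace through this code step by step.

Initialize: result = 0
Entering loop: for pos in range(1, 5):
After iteration 1: pos = 1, result = 1
After iteration 2: pos = 2, result = 5
After iteration 3: pos = 3, result = 14
After iteration 4: pos = 4, result = 30
Loop ends.

Final answer: 30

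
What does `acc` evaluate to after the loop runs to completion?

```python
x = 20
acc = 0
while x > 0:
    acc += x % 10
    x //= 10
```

Let's trace through this code step by step.

Initialize: x = 20
Initialize: acc = 0
Entering loop: while x > 0:
After iteration 1: x = 2, acc = 0
After iteration 2: x = 0, acc = 2
Loop ends.

Final answer: 2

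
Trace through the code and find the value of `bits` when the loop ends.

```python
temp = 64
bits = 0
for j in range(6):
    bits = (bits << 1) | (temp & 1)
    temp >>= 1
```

Let's trace through this code step by step.

Initialize: temp = 64
Initialize: bits = 0
Entering loop: for j in range(6):
After iteration 1: j = 0, temp = 32, bits = 0
After iteration 2: j = 1, temp = 16, bits = 0
After iteration 3: j = 2, temp = 8, bits = 0
After iteration 4: j = 3, temp = 4, bits = 0
After iteration 5: j = 4, temp = 2, bits = 0
After iteration 6: j = 5, temp = 1, bits = 0
Loop ends.

Final answer: 0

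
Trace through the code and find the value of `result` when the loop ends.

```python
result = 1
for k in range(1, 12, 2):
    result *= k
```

Let's trace through this code step by step.

Initialize: result = 1
Entering loop: for k in range(1, 12, 2):
After iteration 1: k = 1, result = 1
After iteration 2: k = 3, result = 3
After iteration 3: k = 5, result = 15
After iteration 4: k = 7, result = 105
After iteration 5: k = 9, result = 945
After iteration 6: k = 11, result = 10395
Loop ends.

Final answer: 10395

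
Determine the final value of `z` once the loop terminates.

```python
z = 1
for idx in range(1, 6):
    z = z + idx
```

Let's trace through this code step by step.

Initialize: z = 1
Entering loop: for idx in range(1, 6):
After iteration 1: idx = 1, z = 2
After iteration 2: idx = 2, z = 4
After iteration 3: idx = 3, z = 7
After iteration 4: idx = 4, z = 11
After iteration 5: idx = 5, z = 16
Loop ends.

Final answer: 16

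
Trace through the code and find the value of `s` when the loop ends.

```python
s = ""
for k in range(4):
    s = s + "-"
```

Let's trace through this code step by step.

Initialize: s = ''
Entering loop: for k in range(4):
After iteration 1: k = 0, s = '-'
After iteration 2: k = 1, s = '--'
After iteration 3: k = 2, s = '---'
After iteration 4: k = 3, s = '----'
Loop ends.

Final answer: '----'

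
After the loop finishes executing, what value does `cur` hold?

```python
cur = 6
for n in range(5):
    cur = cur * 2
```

Let's trace through this code step by step.

Initialize: cur = 6
Entering loop: for n in range(5):
After iteration 1: n = 0, cur = 12
After iteration 2: n = 1, cur = 24
After iteration 3: n = 2, cur = 48
After iteration 4: n = 3, cur = 96
After iteration 5: n = 4, cur = 192
Loop ends.

Final answer: 192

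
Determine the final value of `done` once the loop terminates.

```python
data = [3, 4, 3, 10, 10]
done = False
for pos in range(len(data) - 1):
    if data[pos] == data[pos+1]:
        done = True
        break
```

Let's trace through this code step by step.

Initialize: data = [3, 4, 3, 10, 10]
Initialize: done = False
Entering loop: for pos in range(len(data) - 1):
After iteration 1: pos = 0, done = False
After iteration 2: pos = 1, done = False
After iteration 3: pos = 2, done = False
After iteration 4: pos = 3, done = True
Loop ends.

Final answer: True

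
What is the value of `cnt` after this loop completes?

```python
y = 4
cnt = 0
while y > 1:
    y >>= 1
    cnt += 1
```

Let's trace through this code step by step.

Initialize: y = 4
Initialize: cnt = 0
Entering loop: while y > 1:
After iteration 1: y = 2, cnt = 1
After iteration 2: y = 1, cnt = 2
Loop ends.

Final answer: 2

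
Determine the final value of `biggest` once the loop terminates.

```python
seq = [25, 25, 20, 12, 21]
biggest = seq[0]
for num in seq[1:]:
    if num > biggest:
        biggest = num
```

Let's trace through this code step by step.

Initialize: seq = [25, 25, 20, 12, 21]
Initialize: biggest = 25
Entering loop: for num in seq[1:]:
After iteration 1: num = 25, biggest = 25
After iteration 2: num = 20, biggest = 25
After iteration 3: num = 12, biggest = 25
After iteration 4: num = 21, biggest = 25
Loop ends.

Final answer: 25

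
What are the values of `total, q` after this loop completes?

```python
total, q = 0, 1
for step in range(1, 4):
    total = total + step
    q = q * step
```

Let's trace through this code step by step.

Initialize: total = 0
Initialize: q = 1
Entering loop: for step in range(1, 4):
After iteration 1: step = 1, total = 1, q = 1
After iteration 2: step = 2, total = 3, q = 2
After iteration 3: step = 3, total = 6, q = 6
Loop ends.

Final answer: 6, 6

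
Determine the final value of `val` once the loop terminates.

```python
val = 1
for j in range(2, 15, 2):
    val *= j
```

Let's trace through this code step by step.

Initialize: val = 1
Entering loop: for j in range(2, 15, 2):
After iteration 1: j = 2, val = 2
After iteration 2: j = 4, val = 8
After iteration 3: j = 6, val = 48
After iteration 4: j = 8, val = 384
After iteration 5: j = 10, val = 3840
After iteration 6: j = 12, val = 46080
After iteration 7: j = 14, val = 645120
Loop ends.

Final answer: 645120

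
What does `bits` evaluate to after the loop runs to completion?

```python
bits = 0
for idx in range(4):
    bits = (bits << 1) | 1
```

Let's trace through this code step by step.

Initialize: bits = 0
Entering loop: for idx in range(4):
After iteration 1: idx = 0, bits = 1
After iteration 2: idx = 1, bits = 3
After iteration 3: idx = 2, bits = 7
After iteration 4: idx = 3, bits = 15
Loop ends.

Final answer: 15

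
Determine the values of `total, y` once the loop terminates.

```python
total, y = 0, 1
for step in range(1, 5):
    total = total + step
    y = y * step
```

Let's trace through this code step by step.

Initialize: total = 0
Initialize: y = 1
Entering loop: for step in range(1, 5):
After iteration 1: step = 1, total = 1, y = 1
After iteration 2: step = 2, total = 3, y = 2
After iteration 3: step = 3, total = 6, y = 6
After iteration 4: step = 4, total = 10, y = 24
Loop ends.

Final answer: 10, 24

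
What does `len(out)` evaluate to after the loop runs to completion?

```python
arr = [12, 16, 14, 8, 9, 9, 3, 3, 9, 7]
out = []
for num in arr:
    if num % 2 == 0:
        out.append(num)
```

Let's trace through this code step by step.

Initialize: arr = [12, 16, 14, 8, 9, 9, 3, 3, 9, 7]
Initialize: out = []
Entering loop: for num in arr:
After iteration 1: num = 12, out = [12]
After iteration 2: num = 16, out = [12, 16]
After iteration 3: num = 14, out = [12, 16, 14]
After iteration 4: num = 8, out = [12, 16, 14, 8]
After iteration 5: num = 9, out = [12, 16, 14, 8]
After iteration 6: num = 9, out = [12, 16, 14, 8]
After iteration 7: num = 3, out = [12, 16, 14, 8]
After iteration 8: num = 3, out = [12, 16, 14, 8]
After iteration 9: num = 9, out = [12, 16, 14, 8]
After iteration 10: num = 7, out = [12, 16, 14, 8]
Loop ends.
len(out) = 4

Final answer: 4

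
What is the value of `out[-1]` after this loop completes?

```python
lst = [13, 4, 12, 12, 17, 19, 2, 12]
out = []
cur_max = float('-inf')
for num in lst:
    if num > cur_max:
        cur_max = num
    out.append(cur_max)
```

Let's trace through this code step by step.

Initialize: lst = [13, 4, 12, 12, 17, 19, 2, 12]
Initialize: out = []
Initialize: cur_max = -inf
Entering loop: for num in lst:
After iteration 1: num = 13, out = [13], cur_max = 13
After iteration 2: num = 4, out = [13, 13], cur_max = 13
After iteration 3: num = 12, out = [13, 13, 13], cur_max = 13
After iteration 4: num = 12, out = [13, 13, 13, 13], cur_max = 13
After iteration 5: num = 17, out = [13, 13, 13, 13, 17], cur_max = 17
After iteration 6: num = 19, out = [13, 13, 13, 13, 17, 19], cur_max = 19
After iteration 7: num = 2, out = [13, 13, 13, 13, 17, 19, 19], cur_max = 19
After iteration 8: num = 12, out = [13, 13, 13, 13, 17, 19, 19, 19], cur_max = 19
Loop ends.
out[-1] = 19

Final answer: 19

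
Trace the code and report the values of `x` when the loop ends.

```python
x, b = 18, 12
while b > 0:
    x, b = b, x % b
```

Let's trace through this code step by step.

Initialize: x = 18
Initialize: b = 12
Entering loop: while b > 0:
After iteration 1: x = 12, b = 6
After iteration 2: x = 6, b = 0
Loop ends.

Final answer: 6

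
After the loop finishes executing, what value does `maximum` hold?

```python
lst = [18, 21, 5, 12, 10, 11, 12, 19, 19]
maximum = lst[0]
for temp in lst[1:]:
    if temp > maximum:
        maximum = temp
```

Let's trace through this code step by step.

Initialize: lst = [18, 21, 5, 12, 10, 11, 12, 19, 19]
Initialize: maximum = 18
Entering loop: for temp in lst[1:]:
After iteration 1: temp = 21, maximum = 21
After iteration 2: temp = 5, maximum = 21
After iteration 3: temp = 12, maximum = 21
After iteration 4: temp = 10, maximum = 21
After iteration 5: temp = 11, maximum = 21
After iteration 6: temp = 12, maximum = 21
After iteration 7: temp = 19, maximum = 21
After iteration 8: temp = 19, maximum = 21
Loop ends.

Final answer: 21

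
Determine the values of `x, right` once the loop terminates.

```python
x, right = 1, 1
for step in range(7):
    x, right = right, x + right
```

Let's trace through this code step by step.

Initialize: x = 1
Initialize: right = 1
Entering loop: for step in range(7):
After iteration 1: step = 0, x = 1, right = 2
After iteration 2: step = 1, x = 2, right = 3
After iteration 3: step = 2, x = 3, right = 5
After iteration 4: step = 3, x = 5, right = 8
After iteration 5: step = 4, x = 8, right = 13
After iteration 6: step = 5, x = 13, right = 21
After iteration 7: step = 6, x = 21, right = 34
Loop ends.

Final answer: 21, 34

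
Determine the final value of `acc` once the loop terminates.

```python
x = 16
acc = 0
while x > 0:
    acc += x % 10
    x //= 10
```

Let's trace through this code step by step.

Initialize: x = 16
Initialize: acc = 0
Entering loop: while x > 0:
After iteration 1: x = 1, acc = 6
After iteration 2: x = 0, acc = 7
Loop ends.

Final answer: 7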